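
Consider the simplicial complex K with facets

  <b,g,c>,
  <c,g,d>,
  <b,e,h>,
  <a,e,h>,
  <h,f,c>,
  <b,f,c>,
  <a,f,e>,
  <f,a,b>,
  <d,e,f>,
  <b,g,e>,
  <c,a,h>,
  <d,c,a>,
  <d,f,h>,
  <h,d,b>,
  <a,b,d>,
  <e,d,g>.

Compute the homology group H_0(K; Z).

K has 8 vertices, 24 edges, 16 triangles.
rank ∂_0 = 0, rank ∂_1 = 7 ⇒ b_0 = 8 − 0 − 7 = 1; all invariant factors of ∂_1 are 1 so no torsion. So H_0 = Z.

H_0 ≅ Z.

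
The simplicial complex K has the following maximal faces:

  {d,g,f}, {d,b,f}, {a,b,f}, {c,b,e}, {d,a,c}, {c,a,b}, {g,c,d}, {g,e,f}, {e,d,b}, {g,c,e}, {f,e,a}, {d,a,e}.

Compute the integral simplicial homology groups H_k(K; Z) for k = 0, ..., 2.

H_0 = Z,  H_1 = Z/2,  H_2 = 0.

Order the vertices as a < b < c < d < e < f < g. Listing each simplex with vertices in this order, K has dimension 2 with simplices:

  0-simplices (7): a, b, c, d, e, f, g
  1-simplices (18): ab, ac, ad, ae, af, bc, bd, be, bf, cd, ce, cg, de, df, dg, ef, eg, fg
  2-simplices (12): abc, abf, acd, ade, aef, bce, bde, bdf, cdg, ceg, dfg, efg

Hence C_0 ≅ Z^7, C_1 ≅ Z^18, C_2 ≅ Z^12.

Boundary ∂_1: C_1 → C_0 maps an edge to its endpoints' difference, ∂[p,q] = q − p.
This gives a 7×18 integer matrix of rank 6; reducing to Smith normal form yields diagonal entries (1,1,1,1,1,1).

∂_2: C_2 → C_1 acts by ∂[p,q,r] = [q,r] − [p,r] + [p,q]. For instance
  ∂aef = ef − af + ae,
  ∂abf = bf − af + ab.
This gives a 18×12 integer matrix of rank 12; reducing to Smith normal form yields diagonal entries (1,1,1,1,1,1,1,1,1,1,1,2).

Reading off H_k = ker ∂_k / im ∂_{k+1}:

  H_0: rank C_0 − rank ∂_1 = 7 − 6 = 1, and the invariant factors of ∂_1 are all 1, so H_0 = Z.
  H_1: rank ker ∂_1 − rank ∂_2 = (18 − 6) − 12 = 0, and ∂_2 has invariant factor 2 > 1, so H_1 = Z/2.
  H_2: rank ker ∂_2 − rank ∂_3 = (12 − 12) − 0 = 0, and there is no ∂_3, so H_2 = 0.

As a check, the Euler characteristic is 7 − 18 + 12 = 1, which agrees with 1 − 0 + 0 = 1.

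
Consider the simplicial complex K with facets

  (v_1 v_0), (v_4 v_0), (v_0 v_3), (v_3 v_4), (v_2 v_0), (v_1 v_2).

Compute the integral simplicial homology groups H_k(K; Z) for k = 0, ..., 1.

We work with the vertex ordering v_0 < v_1 < v_2 < v_3 < v_4. The simplices of K, each written with vertices in increasing order, are:

  0-simplices (5): [v_0], [v_1], [v_2], [v_3], [v_4]
  1-simplices (6): [v_0,v_1], [v_0,v_2], [v_0,v_3], [v_0,v_4], [v_1,v_2], [v_3,v_4]

so the chain groups are C_0 ≅ Z^5, C_1 ≅ Z^6.

Boundary ∂_1: C_1 → C_0 maps an edge to its endpoints' difference, ∂[p,q] = q − p.
The resulting 5×6 matrix has rank 4, and its Smith normal form has invariant factors (1,1,1,1).

From H_k ≅ ker(∂_k) / im(∂_{k+1}) we obtain:

  H_0: rank C_0 − rank ∂_1 = 5 − 4 = 1, and the invariant factors of ∂_1 are all 1, so H_0 = Z.
  H_1: rank ker ∂_1 − rank ∂_2 = (6 − 4) − 0 = 2, and there is no ∂_2, so H_1 = Z^2.

(K is a triangulation of a wedge of 2 circles.)

H_0 ≅ Z,  H_1 ≅ Z^2.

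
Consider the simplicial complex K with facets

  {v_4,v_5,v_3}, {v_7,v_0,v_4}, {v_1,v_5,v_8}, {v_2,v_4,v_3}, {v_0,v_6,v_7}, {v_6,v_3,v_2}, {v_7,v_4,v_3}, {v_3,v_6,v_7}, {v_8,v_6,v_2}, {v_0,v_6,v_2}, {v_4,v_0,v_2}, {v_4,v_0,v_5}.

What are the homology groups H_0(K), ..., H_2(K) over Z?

We work with the vertex ordering v_0 < v_1 < v_2 < v_3 < v_4 < v_5 < v_6 < v_7 < v_8. The simplices of K, each written with vertices in increasing order, are:

  0-simplices (9): [v_0], [v_1], [v_2], [v_3], [v_4], [v_5], [v_6], [v_7], [v_8]
  1-simplices (20): (20 of them)
  2-simplices (12): (12 of them)

Hence C_0 ≅ Z^9, C_1 ≅ Z^20, C_2 ≅ Z^12.

The boundary map ∂_1: C_1 → C_0 is given by ∂[p,q] = [q] − [p].
The 9×20 boundary matrix has rank 8 and Smith normal form diag(1,1,1,1,1,1,1,1).

The boundary map ∂_2: C_2 → C_1 acts by ∂[p,q,r] = [q,r] − [p,r] + [p,q]. For instance
  ∂[v_3,v_4,v_5] = [v_4,v_5] − [v_3,v_5] + [v_3,v_4],
  ∂[v_3,v_6,v_7] = [v_6,v_7] − [v_3,v_7] + [v_3,v_6].
The 20×12 boundary matrix has rank 11 and Smith normal form diag(1,1,1,1,1,1,1,1,1,1,1).

From H_k ≅ ker(∂_k) / im(∂_{k+1}) we obtain:

  H_0: rank C_0 − rank ∂_1 = 9 − 8 = 1, and the invariant factors of ∂_1 are all 1, so H_0 ≅ Z.
  H_1: rank ker ∂_1 − rank ∂_2 = (20 − 8) − 11 = 1, and the invariant factors of ∂_2 are all 1, so H_1 ≅ Z.
  H_2: rank ker ∂_2 − rank ∂_3 = (12 − 11) − 0 = 1, and there is no ∂_3, so H_2 ≅ Z.

As a check, the Euler characteristic is 9 − 20 + 12 = 1, which agrees with 1 − 1 + 1 = 1.

H_0 = Z,  H_1 = Z,  H_2 = Z.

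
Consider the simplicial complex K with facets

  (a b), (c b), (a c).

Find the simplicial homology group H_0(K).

H_0 = Z.

Order the vertices as a < b < c. Listing each simplex with vertices in this order, K has dimension 1 with simplices:

  0-simplices (3): a, b, c
  1-simplices (3): ab, ac, bc

so the chain groups are C_0 ≅ Z^3, C_1 ≅ Z^3.

The boundary map ∂_1: C_1 → C_0 maps an edge to its endpoints' difference, ∂[p,q] = q − p. For instance
  ∂bc = c − b.
This gives a 3×3 integer matrix of rank 2; reducing to Smith normal form yields diagonal entries (1,1).

Computing H_k = (kernel of ∂_k) / (image of ∂_{k+1}):

  H_0: rank C_0 − rank ∂_1 = 3 − 2 = 1, and the invariant factors of ∂_1 are all 1, so H_0 = Z.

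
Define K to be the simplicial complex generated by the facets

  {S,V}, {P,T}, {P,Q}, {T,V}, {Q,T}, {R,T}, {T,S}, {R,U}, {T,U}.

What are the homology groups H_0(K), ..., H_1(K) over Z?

H_0 ≅ Z,  H_1 ≅ Z^3.

Take the total order P < Q < R < S < T < U < V on the vertex set. Then K (dimension 1) consists of the simplices:

  0-simplices (7): P, Q, R, S, T, U, V
  1-simplices (9): PQ, PT, QT, RT, RU, ST, SV, TU, TV

so the chain groups are C_0 ≅ Z^7, C_1 ≅ Z^9.

The boundary map ∂_1: C_1 → C_0 is given by ∂[p,q] = [q] − [p]. For instance
  ∂RT = T − R.
The 7×9 boundary matrix has rank 6 and Smith normal form diag(1,1,1,1,1,1).

From H_k ≅ ker(∂_k) / im(∂_{k+1}) we obtain:

  H_0: rank C_0 − rank ∂_1 = 7 − 6 = 1, and the invariant factors of ∂_1 are all 1, so H_0 ≅ Z.
  H_1: rank ker ∂_1 − rank ∂_2 = (9 − 6) − 0 = 3, and there is no ∂_2, so H_1 ≅ Z^3.

As a check, the Euler characteristic is 7 − 9 = -2, which agrees with 1 − 3 = -2.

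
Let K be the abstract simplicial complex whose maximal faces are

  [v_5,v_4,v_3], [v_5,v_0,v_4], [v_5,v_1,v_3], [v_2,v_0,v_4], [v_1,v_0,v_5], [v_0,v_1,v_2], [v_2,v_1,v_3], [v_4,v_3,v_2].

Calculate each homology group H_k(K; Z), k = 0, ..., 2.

H_0 ≅ Z,  H_1 = 0,  H_2 ≅ Z.

Fix the vertex order v_0 < v_1 < v_2 < v_3 < v_4 < v_5 and write every simplex with vertices in increasing order. Then dim K = 2 and the simplices of K are:

  0-simplices (6): [v_0], [v_1], [v_2], [v_3], [v_4], [v_5]
  1-simplices (12): [v_0,v_1], [v_0,v_2], [v_0,v_4], [v_0,v_5], [v_1,v_2], [v_1,v_3], [v_1,v_5], [v_2,v_3], [v_2,v_4], [v_3,v_4], [v_3,v_5], [v_4,v_5]
  2-simplices (8): [v_0,v_1,v_2], [v_0,v_1,v_5], [v_0,v_2,v_4], [v_0,v_4,v_5], [v_1,v_2,v_3], [v_1,v_3,v_5], [v_2,v_3,v_4], [v_3,v_4,v_5]

Hence C_0 ≅ Z^6, C_1 ≅ Z^12, C_2 ≅ Z^8.

The boundary map ∂_1: C_1 → C_0 sends each edge [p,q] (with p < q) to q − p. For instance
  ∂[v_4,v_5] = [v_5] − [v_4].
As a 6×12 matrix over Z this has rank 5, with invariant factors (1,1,1,1,1).

The boundary map ∂_2: C_2 → C_1 acts by ∂[p,q,r] = [q,r] − [p,r] + [p,q]. For instance
  ∂[v_3,v_4,v_5] = [v_4,v_5] − [v_3,v_5] + [v_3,v_4],
  ∂[v_0,v_1,v_2] = [v_1,v_2] − [v_0,v_2] + [v_0,v_1].
As a 12×8 matrix over Z this has rank 7, with invariant factors (1,1,1,1,1,1,1).

Reading off H_k = ker ∂_k / im ∂_{k+1}:

  H_0: rank C_0 − rank ∂_1 = 6 − 5 = 1, and the invariant factors of ∂_1 are all 1, so H_0 ≅ Z.
  H_1: rank ker ∂_1 − rank ∂_2 = (12 − 5) − 7 = 0, and the invariant factors of ∂_2 are all 1, so H_1 ≅ 0.
  H_2: rank ker ∂_2 − rank ∂_3 = (8 − 7) − 0 = 1, and there is no ∂_3, so H_2 ≅ Z.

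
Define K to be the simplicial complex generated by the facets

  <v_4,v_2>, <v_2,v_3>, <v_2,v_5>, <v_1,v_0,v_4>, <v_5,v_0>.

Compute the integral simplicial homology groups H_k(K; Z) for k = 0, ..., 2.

H_0 ≅ Z,  H_1 ≅ Z,  H_2 = 0.

We work with the vertex ordering v_0 < v_1 < v_2 < v_3 < v_4 < v_5. The simplices of K, each written with vertices in increasing order, are:

  0-simplices (6): [v_0], [v_1], [v_2], [v_3], [v_4], [v_5]
  1-simplices (7): [v_0,v_1], [v_0,v_4], [v_0,v_5], [v_1,v_4], [v_2,v_3], [v_2,v_4], [v_2,v_5]
  2-simplices (1): [v_0,v_1,v_4]

giving chain groups C_0 ≅ Z^6, C_1 ≅ Z^7, C_2 ≅ Z^1.

∂_1: C_1 → C_0 maps an edge to its endpoints' difference, ∂[p,q] = q − p.
The 6×7 boundary matrix has rank 5 and Smith normal form diag(1,1,1,1,1).

Boundary ∂_2: C_2 → C_1 sends each 2-simplex [p,q,r] to [q,r] − [p,r] + [p,q]. For instance
  ∂[v_0,v_1,v_4] = [v_1,v_4] − [v_0,v_4] + [v_0,v_1].
As a 7×1 matrix over Z this has rank 1, with invariant factors (1).

Reading off H_k = ker ∂_k / im ∂_{k+1}:

  H_0: rank C_0 − rank ∂_1 = 6 − 5 = 1, and the invariant factors of ∂_1 are all 1, so H_0 ≅ Z.
  H_1: rank ker ∂_1 − rank ∂_2 = (7 − 5) − 1 = 1, and the invariant factors of ∂_2 are all 1, so H_1 ≅ Z.
  H_2: rank ker ∂_2 − rank ∂_3 = (1 − 1) − 0 = 0, and there is no ∂_3, so H_2 ≅ 0.

As a check, the Euler characteristic is 6 − 7 + 1 = 0, which agrees with 1 − 1 + 0 = 0.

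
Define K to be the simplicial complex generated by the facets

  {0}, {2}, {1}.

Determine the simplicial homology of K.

H_0 = Z^3.

We work with the vertex ordering 0 < 1 < 2. The simplices of K, each written with vertices in increasing order, are:

  0-simplices (3): [0], [1], [2]

so the chain groups are C_0 ≅ Z^3.

Computing H_k = (kernel of ∂_k) / (image of ∂_{k+1}):

  H_0: rank C_0 − rank ∂_1 = 3 − 0 = 3, and there is no ∂_1, so H_0 ≅ Z^3.

(K is a triangulation of a set of 3 points.)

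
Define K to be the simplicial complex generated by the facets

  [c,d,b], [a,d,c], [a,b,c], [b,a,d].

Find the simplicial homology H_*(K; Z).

H_0 = Z,  H_1 = 0,  H_2 = Z.

We work with the vertex ordering a < b < c < d. The simplices of K, each written with vertices in increasing order, are:

  0-simplices (4): a, b, c, d
  1-simplices (6): ab, ac, ad, bc, bd, cd
  2-simplices (4): abc, abd, acd, bcd

Hence C_0 ≅ Z^4, C_1 ≅ Z^6, C_2 ≅ Z^4.

The boundary map ∂_1: C_1 → C_0 is given by ∂[p,q] = [q] − [p]. For instance
  ∂ad = d − a.
The resulting 4×6 matrix has rank 3, and its Smith normal form has invariant factors (1,1,1).

The boundary map ∂_2: C_2 → C_1 sends each 2-simplex [p,q,r] to [q,r] − [p,r] + [p,q]. For instance
  ∂abc = bc − ac + ab,
  ∂acd = cd − ad + ac.
The resulting 6×4 matrix has rank 3, and its Smith normal form has invariant factors (1,1,1).

Reading off H_k = ker ∂_k / im ∂_{k+1}:

  H_0: rank C_0 − rank ∂_1 = 4 − 3 = 1, and the invariant factors of ∂_1 are all 1, so H_0 = Z.
  H_1: rank ker ∂_1 − rank ∂_2 = (6 − 3) − 3 = 0, and the invariant factors of ∂_2 are all 1, so H_1 = 0.
  H_2: rank ker ∂_2 − rank ∂_3 = (4 − 3) − 0 = 1, and there is no ∂_3, so H_2 = Z.

(K is a triangulation of the 2-sphere S^2.)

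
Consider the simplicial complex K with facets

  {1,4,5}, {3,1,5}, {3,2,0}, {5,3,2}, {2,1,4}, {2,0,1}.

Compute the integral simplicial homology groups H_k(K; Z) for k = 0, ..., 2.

Fix the vertex order 0 < 1 < 2 < 3 < 4 < 5 and write every simplex with vertices in increasing order. Then dim K = 2 and the simplices of K are:

  0-simplices (6): [0], [1], [2], [3], [4], [5]
  1-simplices (12): [0,1], [0,2], [0,3], [1,2], [1,3], [1,4], [1,5], [2,3], [2,4], [2,5], [3,5], [4,5]
  2-simplices (6): [0,1,2], [0,2,3], [1,2,4], [1,3,5], [1,4,5], [2,3,5]

Hence C_0 ≅ Z^6, C_1 ≅ Z^12, C_2 ≅ Z^6.

The boundary map ∂_1: C_1 → C_0 sends each edge [p,q] (with p < q) to q − p. For instance
  ∂[2,4] = [4] − [2].
As a 6×12 matrix over Z this has rank 5, with invariant factors (1,1,1,1,1).

Boundary ∂_2: C_2 → C_1 acts by ∂[p,q,r] = [q,r] − [p,r] + [p,q]. For instance
  ∂[1,2,4] = [2,4] − [1,4] + [1,2],
  ∂[0,1,2] = [1,2] − [0,2] + [0,1].
The 12×6 boundary matrix has rank 6 and Smith normal form diag(1,1,1,1,1,1).

From H_k ≅ ker(∂_k) / im(∂_{k+1}) we obtain:

  H_0: rank C_0 − rank ∂_1 = 6 − 5 = 1, and the invariant factors of ∂_1 are all 1, so H_0 = Z.
  H_1: rank ker ∂_1 − rank ∂_2 = (12 − 5) − 6 = 1, and the invariant factors of ∂_2 are all 1, so H_1 = Z.
  H_2: rank ker ∂_2 − rank ∂_3 = (6 − 6) − 0 = 0, and there is no ∂_3, so H_2 = 0.

H_0 ≅ Z,  H_1 ≅ Z,  H_2 = 0.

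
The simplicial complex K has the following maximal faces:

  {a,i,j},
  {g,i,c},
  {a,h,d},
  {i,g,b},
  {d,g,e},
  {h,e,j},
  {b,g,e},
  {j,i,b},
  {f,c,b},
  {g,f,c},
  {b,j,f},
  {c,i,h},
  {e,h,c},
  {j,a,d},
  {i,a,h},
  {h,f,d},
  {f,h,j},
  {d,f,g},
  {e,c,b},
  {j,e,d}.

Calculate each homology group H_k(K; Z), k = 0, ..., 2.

We work with the vertex ordering a < b < c < d < e < f < g < h < i < j. The simplices of K, each written with vertices in increasing order, are:

  0-simplices (10): a, b, c, d, e, f, g, h, i, j
  1-simplices (30): ad, ah, ai, aj, bc, be, bf, bg, bi, bj, ce, cf, cg, ch, ci, de, df, dg, dh, dj, eg, eh, ej, fg, fh, fj, gi, hi, hj, ij
  2-simplices (20): adh, adj, ahi, aij, bce, bcf, beg, bfj, bgi, bij, ceh, cfg, cgi, chi, deg, dej, dfg, dfh, ehj, fhj

so the chain groups are C_0 ≅ Z^10, C_1 ≅ Z^30, C_2 ≅ Z^20.

Boundary ∂_1: C_1 → C_0 sends each edge [p,q] (with p < q) to q − p. For instance
  ∂bi = i − b.
The resulting 10×30 matrix has rank 9, and its Smith normal form has invariant factors (1,1,1,1,1,1,1,1,1).

The boundary map ∂_2: C_2 → C_1 acts by ∂[p,q,r] = [q,r] − [p,r] + [p,q]. For instance
  ∂adh = dh − ah + ad,
  ∂bcf = cf − bf + bc.
The 30×20 boundary matrix has rank 20 and Smith normal form diag(1,1,1,1,1,1,1,1,1,1,1,1,1,1,1,1,1,1,1,2).

Computing H_k = (kernel of ∂_k) / (image of ∂_{k+1}):

  H_0: rank C_0 − rank ∂_1 = 10 − 9 = 1, and the invariant factors of ∂_1 are all 1, so H_0 = Z.
  H_1: rank ker ∂_1 − rank ∂_2 = (30 − 9) − 20 = 1, and ∂_2 has invariant factor 2 > 1, so H_1 = Z ⊕ Z/2.
  H_2: rank ker ∂_2 − rank ∂_3 = (20 − 20) − 0 = 0, and there is no ∂_3, so H_2 = 0.

H_0 ≅ Z,  H_1 ≅ Z ⊕ Z/2,  H_2 = 0.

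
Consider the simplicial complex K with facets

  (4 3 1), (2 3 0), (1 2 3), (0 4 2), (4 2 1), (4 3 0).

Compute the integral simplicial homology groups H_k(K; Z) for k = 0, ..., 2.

H_0 ≅ Z,  H_1 = 0,  H_2 ≅ Z.

We work with the vertex ordering 0 < 1 < 2 < 3 < 4. The simplices of K, each written with vertices in increasing order, are:

  0-simplices (5): [0], [1], [2], [3], [4]
  1-simplices (9): [0,2], [0,3], [0,4], [1,2], [1,3], [1,4], [2,3], [2,4], [3,4]
  2-simplices (6): [0,2,3], [0,2,4], [0,3,4], [1,2,3], [1,2,4], [1,3,4]

so the chain groups are C_0 ≅ Z^5, C_1 ≅ Z^9, C_2 ≅ Z^6.

The boundary map ∂_1: C_1 → C_0 maps an edge to its endpoints' difference, ∂[p,q] = q − p. For instance
  ∂[0,3] = [3] − [0].
The resulting 5×9 matrix has rank 4, and its Smith normal form has invariant factors (1,1,1,1).

Boundary ∂_2: C_2 → C_1 sends each 2-simplex [p,q,r] to [q,r] − [p,r] + [p,q]. For instance
  ∂[0,2,4] = [2,4] − [0,4] + [0,2],
  ∂[1,2,4] = [2,4] − [1,4] + [1,2].
The 9×6 boundary matrix has rank 5 and Smith normal form diag(1,1,1,1,1).

Now H_k = ker ∂_k / im ∂_{k+1}, so:

  H_0: rank C_0 − rank ∂_1 = 5 − 4 = 1, and the invariant factors of ∂_1 are all 1, so H_0 ≅ Z.
  H_1: rank ker ∂_1 − rank ∂_2 = (9 − 4) − 5 = 0, and the invariant factors of ∂_2 are all 1, so H_1 ≅ 0.
  H_2: rank ker ∂_2 − rank ∂_3 = (6 − 5) − 0 = 1, and there is no ∂_3, so H_2 ≅ Z.

As a check, the Euler characteristic is 5 − 9 + 6 = 2, which agrees with 1 − 0 + 1 = 2.
(K is a triangulation of the 2-sphere S^2.)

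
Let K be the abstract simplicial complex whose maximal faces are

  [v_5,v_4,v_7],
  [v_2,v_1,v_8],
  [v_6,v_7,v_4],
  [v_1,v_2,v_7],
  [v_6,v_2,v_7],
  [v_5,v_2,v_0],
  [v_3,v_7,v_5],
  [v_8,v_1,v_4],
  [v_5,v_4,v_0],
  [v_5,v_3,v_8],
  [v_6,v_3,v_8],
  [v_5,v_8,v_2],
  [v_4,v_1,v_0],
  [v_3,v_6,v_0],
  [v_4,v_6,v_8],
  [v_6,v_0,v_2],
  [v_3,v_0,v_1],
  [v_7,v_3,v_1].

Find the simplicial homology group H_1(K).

H_1 = Z^2.

Take the total order v_0 < v_1 < v_2 < v_3 < v_4 < v_5 < v_6 < v_7 < v_8 on the vertex set. Then K (dimension 2) consists of the simplices:

  0-simplices (9): [v_0], [v_1], [v_2], [v_3], [v_4], [v_5], [v_6], [v_7], [v_8]
  1-simplices (27): (27 of them)
  2-simplices (18): (18 of them)

giving chain groups C_0 ≅ Z^9, C_1 ≅ Z^27, C_2 ≅ Z^18.

The boundary map ∂_1: C_1 → C_0 sends each edge [p,q] (with p < q) to q − p.
The 9×27 boundary matrix has rank 8 and Smith normal form diag(1,1,1,1,1,1,1,1).

The boundary map ∂_2: C_2 → C_1 sends each 2-simplex [p,q,r] to [q,r] − [p,r] + [p,q]. For instance
  ∂[v_0,v_1,v_3] = [v_1,v_3] − [v_0,v_3] + [v_0,v_1],
  ∂[v_0,v_2,v_6] = [v_2,v_6] − [v_0,v_6] + [v_0,v_2].
This gives a 27×18 integer matrix of rank 17; reducing to Smith normal form yields diagonal entries (1,1,1,1,1,1,1,1,1,1,1,1,1,1,1,1,1).

Now H_k = ker ∂_k / im ∂_{k+1}, so:

  H_1: rank ker ∂_1 − rank ∂_2 = (27 − 8) − 17 = 2, and the invariant factors of ∂_2 are all 1, so H_1 = Z^2.

(K is a triangulation of the torus T^2.)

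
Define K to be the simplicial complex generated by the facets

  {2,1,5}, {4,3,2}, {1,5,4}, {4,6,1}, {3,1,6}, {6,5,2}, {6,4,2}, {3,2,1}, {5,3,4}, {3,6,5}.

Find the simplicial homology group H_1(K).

H_1 ≅ Z_2.

Fix the vertex order 1 < 2 < 3 < 4 < 5 < 6 and write every simplex with vertices in increasing order. Then dim K = 2 and the simplices of K are:

  0-simplices (6): [1], [2], [3], [4], [5], [6]
  1-simplices (15): [1,2], [1,3], [1,4], [1,5], [1,6], [2,3], [2,4], [2,5], [2,6], [3,4], [3,5], [3,6], [4,5], [4,6], [5,6]
  2-simplices (10): [1,2,3], [1,2,5], [1,3,6], [1,4,5], [1,4,6], [2,3,4], [2,4,6], [2,5,6], [3,4,5], [3,5,6]

so the chain groups are C_0 ≅ Z^6, C_1 ≅ Z^15, C_2 ≅ Z^10.

The boundary map ∂_1: C_1 → C_0 is given by ∂[p,q] = [q] − [p].
The resulting 6×15 matrix has rank 5, and its Smith normal form has invariant factors (1,1,1,1,1).

Boundary ∂_2: C_2 → C_1 sends each 2-simplex [p,q,r] to [q,r] − [p,r] + [p,q]. For instance
  ∂[1,2,5] = [2,5] − [1,5] + [1,2],
  ∂[1,2,3] = [2,3] − [1,3] + [1,2].
The 15×10 boundary matrix has rank 10 and Smith normal form diag(1,1,1,1,1,1,1,1,1,2).

From H_k ≅ ker(∂_k) / im(∂_{k+1}) we obtain:

  H_1: rank ker ∂_1 − rank ∂_2 = (15 − 5) − 10 = 0, and ∂_2 has invariant factor 2 > 1, so H_1 ≅ Z_2.

(K is a triangulation of the real projective plane RP^2.)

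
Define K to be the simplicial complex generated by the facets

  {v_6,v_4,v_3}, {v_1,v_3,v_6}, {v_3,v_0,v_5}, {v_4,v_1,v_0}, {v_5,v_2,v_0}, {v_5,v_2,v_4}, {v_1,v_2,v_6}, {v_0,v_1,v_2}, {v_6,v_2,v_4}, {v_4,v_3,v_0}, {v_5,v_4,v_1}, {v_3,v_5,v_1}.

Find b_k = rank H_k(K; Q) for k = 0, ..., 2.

Order the vertices as v_0 < v_1 < v_2 < v_3 < v_4 < v_5 < v_6. Listing each simplex with vertices in this order, K has dimension 2 with simplices:

  0-simplices (7): [v_0], [v_1], [v_2], [v_3], [v_4], [v_5], [v_6]
  1-simplices (18): (18 of them)
  2-simplices (12): (12 of them)

so the chain groups are C_0 ≅ Z^7, C_1 ≅ Z^18, C_2 ≅ Z^12.

The boundary map ∂_1: C_1 → C_0 is given by ∂[p,q] = [q] − [p].
The resulting 7×18 matrix has rank 6, and its Smith normal form has invariant factors (1,1,1,1,1,1).

Boundary ∂_2: C_2 → C_1 acts by ∂[p,q,r] = [q,r] − [p,r] + [p,q]. For instance
  ∂[v_0,v_3,v_5] = [v_3,v_5] − [v_0,v_5] + [v_0,v_3],
  ∂[v_1,v_2,v_6] = [v_2,v_6] − [v_1,v_6] + [v_1,v_2].
The 18×12 boundary matrix has rank 12 and Smith normal form diag(1,1,1,1,1,1,1,1,1,1,1,2).

From H_k ≅ ker(∂_k) / im(∂_{k+1}) we obtain:

  H_0: rank C_0 − rank ∂_1 = 7 − 6 = 1, and the invariant factors of ∂_1 are all 1, so H_0 ≅ Z.
  H_1: rank ker ∂_1 − rank ∂_2 = (18 − 6) − 12 = 0, and ∂_2 has invariant factor 2 > 1, so H_1 ≅ Z/2.
  H_2: rank ker ∂_2 − rank ∂_3 = (12 − 12) − 0 = 0, and there is no ∂_3, so H_2 ≅ 0.

(K is a triangulation of the real projective plane RP^2.)

Hence the Betti numbers are b_0 = 1, b_1 = 0, b_2 = 0.

b_0 = 1, b_1 = 0, b_2 = 0.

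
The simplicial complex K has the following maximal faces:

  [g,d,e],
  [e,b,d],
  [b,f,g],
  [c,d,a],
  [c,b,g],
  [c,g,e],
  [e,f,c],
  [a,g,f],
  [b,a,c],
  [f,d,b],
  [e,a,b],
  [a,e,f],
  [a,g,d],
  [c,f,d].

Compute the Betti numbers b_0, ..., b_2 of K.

b_0 = 1, b_1 = 2, b_2 = 1.

Fix the vertex order a < b < c < d < e < f < g and write every simplex with vertices in increasing order. Then dim K = 2 and the simplices of K are:

  0-simplices (7): a, b, c, d, e, f, g
  1-simplices (21): ab, ac, ad, ae, af, ag, bc, bd, be, bf, bg, cd, ce, cf, cg, de, df, dg, ef, eg, fg
  2-simplices (14): abc, abe, acd, adg, aef, afg, bcg, bde, bdf, bfg, cdf, cef, ceg, deg

giving chain groups C_0 ≅ Z^7, C_1 ≅ Z^21, C_2 ≅ Z^14.

∂_1: C_1 → C_0 sends each edge [p,q] (with p < q) to q − p. For instance
  ∂df = f − d.
The 7×21 boundary matrix has rank 6 and Smith normal form diag(1,1,1,1,1,1).

Boundary ∂_2: C_2 → C_1 acts by ∂[p,q,r] = [q,r] − [p,r] + [p,q]. For instance
  ∂cdf = df − cf + cd,
  ∂cef = ef − cf + ce.
As a 21×14 matrix over Z this has rank 13, with invariant factors (1,1,1,1,1,1,1,1,1,1,1,1,1).

Computing H_k = (kernel of ∂_k) / (image of ∂_{k+1}):

  H_0: rank C_0 − rank ∂_1 = 7 − 6 = 1, and the invariant factors of ∂_1 are all 1, so H_0 ≅ Z.
  H_1: rank ker ∂_1 − rank ∂_2 = (21 − 6) − 13 = 2, and the invariant factors of ∂_2 are all 1, so H_1 ≅ Z^2.
  H_2: rank ker ∂_2 − rank ∂_3 = (14 − 13) − 0 = 1, and there is no ∂_3, so H_2 ≅ Z.

(K is a triangulation of the torus T^2.)

Hence the Betti numbers are b_0 = 1, b_1 = 2, b_2 = 1.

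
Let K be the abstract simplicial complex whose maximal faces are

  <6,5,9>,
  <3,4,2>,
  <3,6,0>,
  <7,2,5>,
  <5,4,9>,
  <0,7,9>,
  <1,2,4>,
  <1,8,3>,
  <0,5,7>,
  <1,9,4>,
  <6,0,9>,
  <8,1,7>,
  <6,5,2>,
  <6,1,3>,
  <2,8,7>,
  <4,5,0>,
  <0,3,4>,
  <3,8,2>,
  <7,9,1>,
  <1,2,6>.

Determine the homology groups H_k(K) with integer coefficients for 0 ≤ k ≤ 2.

Order the vertices as 0 < 1 < 2 < 3 < 4 < 5 < 6 < 7 < 8 < 9. Listing each simplex with vertices in this order, K has dimension 2 with simplices:

  0-simplices (10): [0], [1], [2], [3], [4], [5], [6], [7], [8], [9]
  1-simplices (30): (30 of them)
  2-simplices (20): (20 of them)

giving chain groups C_0 ≅ Z^10, C_1 ≅ Z^30, C_2 ≅ Z^20.

Boundary ∂_1: C_1 → C_0 sends each edge [p,q] (with p < q) to q − p. For instance
  ∂[1,9] = [9] − [1].
The resulting 10×30 matrix has rank 9, and its Smith normal form has invariant factors (1,1,1,1,1,1,1,1,1).

The boundary map ∂_2: C_2 → C_1 sends each 2-simplex [p,q,r] to [q,r] − [p,r] + [p,q]. For instance
  ∂[1,2,4] = [2,4] − [1,4] + [1,2],
  ∂[1,7,8] = [7,8] − [1,8] + [1,7].
As a 30×20 matrix over Z this has rank 20, with invariant factors (1,1,1,1,1,1,1,1,1,1,1,1,1,1,1,1,1,1,1,2).

Reading off H_k = ker ∂_k / im ∂_{k+1}:

  H_0: rank C_0 − rank ∂_1 = 10 − 9 = 1, and the invariant factors of ∂_1 are all 1, so H_0 = Z.
  H_1: rank ker ∂_1 − rank ∂_2 = (30 − 9) − 20 = 1, and ∂_2 has invariant factor 2 > 1, so H_1 = Z ⊕ Z/2.
  H_2: rank ker ∂_2 − rank ∂_3 = (20 − 20) − 0 = 0, and there is no ∂_3, so H_2 = 0.

(K is a triangulation of the Klein bottle.)

H_0 = Z,  H_1 = Z ⊕ Z/2,  H_2 = 0.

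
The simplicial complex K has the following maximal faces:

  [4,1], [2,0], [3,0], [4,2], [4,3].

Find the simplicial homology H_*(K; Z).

H_0 ≅ Z,  H_1 ≅ Z.

Take the total order 0 < 1 < 2 < 3 < 4 on the vertex set. Then K (dimension 1) consists of the simplices:

  0-simplices (5): [0], [1], [2], [3], [4]
  1-simplices (5): [0,2], [0,3], [1,4], [2,4], [3,4]

so the chain groups are C_0 ≅ Z^5, C_1 ≅ Z^5.

The boundary map ∂_1: C_1 → C_0 sends each edge [p,q] (with p < q) to q − p.
The resulting 5×5 matrix has rank 4, and its Smith normal form has invariant factors (1,1,1,1).

Reading off H_k = ker ∂_k / im ∂_{k+1}:

  H_0: rank C_0 − rank ∂_1 = 5 − 4 = 1, and the invariant factors of ∂_1 are all 1, so H_0 ≅ Z.
  H_1: rank ker ∂_1 − rank ∂_2 = (5 − 4) − 0 = 1, and there is no ∂_2, so H_1 ≅ Z.

As a check, the Euler characteristic is 5 − 5 = 0, which agrees with 1 − 1 = 0.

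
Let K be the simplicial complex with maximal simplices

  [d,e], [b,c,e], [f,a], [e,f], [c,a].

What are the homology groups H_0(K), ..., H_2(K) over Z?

H_0 ≅ Z,  H_1 ≅ Z,  H_2 = 0.

We work with the vertex ordering a < b < c < d < e < f. The simplices of K, each written with vertices in increasing order, are:

  0-simplices (6): a, b, c, d, e, f
  1-simplices (7): ac, af, bc, be, ce, de, ef
  2-simplices (1): bce

so the chain groups are C_0 ≅ Z^6, C_1 ≅ Z^7, C_2 ≅ Z^1.

The boundary map ∂_1: C_1 → C_0 is given by ∂[p,q] = [q] − [p]. For instance
  ∂de = e − d.
This gives a 6×7 integer matrix of rank 5; reducing to Smith normal form yields diagonal entries (1,1,1,1,1).

Boundary ∂_2: C_2 → C_1 maps a triangle to the signed sum of its edges. For instance
  ∂bce = ce − be + bc.
The resulting 7×1 matrix has rank 1, and its Smith normal form has invariant factors (1).

From H_k ≅ ker(∂_k) / im(∂_{k+1}) we obtain:

  H_0: rank C_0 − rank ∂_1 = 6 − 5 = 1, and the invariant factors of ∂_1 are all 1, so H_0 ≅ Z.
  H_1: rank ker ∂_1 − rank ∂_2 = (7 − 5) − 1 = 1, and the invariant factors of ∂_2 are all 1, so H_1 ≅ Z.
  H_2: rank ker ∂_2 − rank ∂_3 = (1 − 1) − 0 = 0, and there is no ∂_3, so H_2 ≅ 0.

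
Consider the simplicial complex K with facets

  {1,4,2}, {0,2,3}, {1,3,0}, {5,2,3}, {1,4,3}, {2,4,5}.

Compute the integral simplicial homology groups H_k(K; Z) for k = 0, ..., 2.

Take the total order 0 < 1 < 2 < 3 < 4 < 5 on the vertex set. Then K (dimension 2) consists of the simplices:

  0-simplices (6): [0], [1], [2], [3], [4], [5]
  1-simplices (12): [0,1], [0,2], [0,3], [1,2], [1,3], [1,4], [2,3], [2,4], [2,5], [3,4], [3,5], [4,5]
  2-simplices (6): [0,1,3], [0,2,3], [1,2,4], [1,3,4], [2,3,5], [2,4,5]

so the chain groups are C_0 ≅ Z^6, C_1 ≅ Z^12, C_2 ≅ Z^6.

Boundary ∂_1: C_1 → C_0 sends each edge [p,q] (with p < q) to q − p. For instance
  ∂[2,4] = [4] − [2].
As a 6×12 matrix over Z this has rank 5, with invariant factors (1,1,1,1,1).

The boundary map ∂_2: C_2 → C_1 acts by ∂[p,q,r] = [q,r] − [p,r] + [p,q]. For instance
  ∂[1,3,4] = [3,4] − [1,4] + [1,3],
  ∂[1,2,4] = [2,4] − [1,4] + [1,2].
The 12×6 boundary matrix has rank 6 and Smith normal form diag(1,1,1,1,1,1).

Computing H_k = (kernel of ∂_k) / (image of ∂_{k+1}):

  H_0: rank C_0 − rank ∂_1 = 6 − 5 = 1, and the invariant factors of ∂_1 are all 1, so H_0 = Z.
  H_1: rank ker ∂_1 − rank ∂_2 = (12 − 5) − 6 = 1, and the invariant factors of ∂_2 are all 1, so H_1 = Z.
  H_2: rank ker ∂_2 − rank ∂_3 = (6 − 6) − 0 = 0, and there is no ∂_3, so H_2 = 0.

As a check, the Euler characteristic is 6 − 12 + 6 = 0, which agrees with 1 − 1 + 0 = 0.
(K is a triangulation of the cylinder S^1 x I.)

H_0 = Z,  H_1 = Z,  H_2 = 0.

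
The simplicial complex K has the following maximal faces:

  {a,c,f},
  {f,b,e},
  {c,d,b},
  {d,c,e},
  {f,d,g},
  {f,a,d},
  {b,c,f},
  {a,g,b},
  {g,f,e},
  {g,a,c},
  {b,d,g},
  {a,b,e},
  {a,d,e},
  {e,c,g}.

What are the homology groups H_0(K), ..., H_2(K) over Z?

Fix the vertex order a < b < c < d < e < f < g and write every simplex with vertices in increasing order. Then dim K = 2 and the simplices of K are:

  0-simplices (7): a, b, c, d, e, f, g
  1-simplices (21): ab, ac, ad, ae, af, ag, bc, bd, be, bf, bg, cd, ce, cf, cg, de, df, dg, ef, eg, fg
  2-simplices (14): abe, abg, acf, acg, ade, adf, bcd, bcf, bdg, bef, cde, ceg, dfg, efg

so the chain groups are C_0 ≅ Z^7, C_1 ≅ Z^21, C_2 ≅ Z^14.

∂_1: C_1 → C_0 maps an edge to its endpoints' difference, ∂[p,q] = q − p. For instance
  ∂eg = g − e.
This gives a 7×21 integer matrix of rank 6; reducing to Smith normal form yields diagonal entries (1,1,1,1,1,1).

∂_2: C_2 → C_1 sends each 2-simplex [p,q,r] to [q,r] − [p,r] + [p,q]. For instance
  ∂abe = be − ae + ab,
  ∂acg = cg − ag + ac.
The 21×14 boundary matrix has rank 13 and Smith normal form diag(1,1,1,1,1,1,1,1,1,1,1,1,1).

From H_k ≅ ker(∂_k) / im(∂_{k+1}) we obtain:

  H_0: rank C_0 − rank ∂_1 = 7 − 6 = 1, and the invariant factors of ∂_1 are all 1, so H_0 = Z.
  H_1: rank ker ∂_1 − rank ∂_2 = (21 − 6) − 13 = 2, and the invariant factors of ∂_2 are all 1, so H_1 = Z^2.
  H_2: rank ker ∂_2 − rank ∂_3 = (14 − 13) − 0 = 1, and there is no ∂_3, so H_2 = Z.

(K is a triangulation of the torus T^2.)

H_0 ≅ Z,  H_1 ≅ Z^2,  H_2 ≅ Z.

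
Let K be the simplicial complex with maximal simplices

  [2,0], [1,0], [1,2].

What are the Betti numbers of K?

b_0 = 1, b_1 = 1.

Fix the vertex order 0 < 1 < 2 and write every simplex with vertices in increasing order. Then dim K = 1 and the simplices of K are:

  0-simplices (3): [0], [1], [2]
  1-simplices (3): [0,1], [0,2], [1,2]

so the chain groups are C_0 ≅ Z^3, C_1 ≅ Z^3.

The boundary map ∂_1: C_1 → C_0 is given by ∂[p,q] = [q] − [p]. For instance
  ∂[0,2] = [2] − [0].
The resulting 3×3 matrix has rank 2, and its Smith normal form has invariant factors (1,1).

From H_k ≅ ker(∂_k) / im(∂_{k+1}) we obtain:

  H_0: rank C_0 − rank ∂_1 = 3 − 2 = 1, and the invariant factors of ∂_1 are all 1, so H_0 ≅ Z.
  H_1: rank ker ∂_1 − rank ∂_2 = (3 − 2) − 0 = 1, and there is no ∂_2, so H_1 ≅ Z.

(K is a triangulation of the circle S^1.)

Hence the Betti numbers are b_0 = 1, b_1 = 1.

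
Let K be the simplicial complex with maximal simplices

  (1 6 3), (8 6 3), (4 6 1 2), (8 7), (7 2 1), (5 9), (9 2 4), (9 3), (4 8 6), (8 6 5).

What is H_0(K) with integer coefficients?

Fix the vertex order 1 < 2 < 3 < 4 < 5 < 6 < 7 < 8 < 9 and write every simplex with vertices in increasing order. Then dim K = 3 and the simplices of K are:

  0-simplices (9): [1], [2], [3], [4], [5], [6], [7], [8], [9]
  1-simplices (20): [1,2], [1,3], [1,4], [1,6], [1,7], [2,4], [2,6], [2,7], [2,9], [3,6], [3,8], [3,9], [4,6], [4,8], [4,9], [5,6], [5,8], [5,9], [6,8], [7,8]
  2-simplices (10): [1,2,4], [1,2,6], [1,2,7], [1,3,6], [1,4,6], [2,4,6], [2,4,9], [3,6,8], [4,6,8], [5,6,8]
  3-simplices (1): [1,2,4,6]

Hence C_0 ≅ Z^9, C_1 ≅ Z^20, C_2 ≅ Z^10, C_3 ≅ Z^1.

∂_1: C_1 → C_0 sends each edge [p,q] (with p < q) to q − p. For instance
  ∂[7,8] = [8] − [7].
As a 9×20 matrix over Z this has rank 8, with invariant factors (1,1,1,1,1,1,1,1).

The boundary map ∂_2: C_2 → C_1 maps a triangle to the signed sum of its edges. For instance
  ∂[2,4,9] = [4,9] − [2,9] + [2,4],
  ∂[2,4,6] = [4,6] − [2,6] + [2,4].
This gives a 20×10 integer matrix of rank 9; reducing to Smith normal form yields diagonal entries (1,1,1,1,1,1,1,1,1).

Boundary ∂_3: C_3 → C_2 sends each 3-simplex σ to the alternating sum Σ_i (−1)^i (σ with its i-th vertex removed). For instance
  ∂[1,2,4,6] = [2,4,6] − [1,4,6] + [1,2,6] − [1,2,4].
The 10×1 boundary matrix has rank 1 and Smith normal form diag(1).

Computing H_k = (kernel of ∂_k) / (image of ∂_{k+1}):

  H_0: rank C_0 − rank ∂_1 = 9 − 8 = 1, and the invariant factors of ∂_1 are all 1, so H_0 = Z.

H_0 = Z.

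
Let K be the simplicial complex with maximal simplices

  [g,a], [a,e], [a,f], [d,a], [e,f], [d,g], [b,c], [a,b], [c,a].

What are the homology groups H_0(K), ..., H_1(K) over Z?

We work with the vertex ordering a < b < c < d < e < f < g. The simplices of K, each written with vertices in increasing order, are:

  0-simplices (7): a, b, c, d, e, f, g
  1-simplices (9): ab, ac, ad, ae, af, ag, bc, dg, ef

giving chain groups C_0 ≅ Z^7, C_1 ≅ Z^9.

∂_1: C_1 → C_0 maps an edge to its endpoints' difference, ∂[p,q] = q − p. For instance
  ∂ag = g − a.
The resulting 7×9 matrix has rank 6, and its Smith normal form has invariant factors (1,1,1,1,1,1).

From H_k ≅ ker(∂_k) / im(∂_{k+1}) we obtain:

  H_0: rank C_0 − rank ∂_1 = 7 − 6 = 1, and the invariant factors of ∂_1 are all 1, so H_0 ≅ Z.
  H_1: rank ker ∂_1 − rank ∂_2 = (9 − 6) − 0 = 3, and there is no ∂_2, so H_1 ≅ Z^3.

As a check, the Euler characteristic is 7 − 9 = -2, which agrees with 1 − 3 = -2.

H_0 = Z,  H_1 = Z^3.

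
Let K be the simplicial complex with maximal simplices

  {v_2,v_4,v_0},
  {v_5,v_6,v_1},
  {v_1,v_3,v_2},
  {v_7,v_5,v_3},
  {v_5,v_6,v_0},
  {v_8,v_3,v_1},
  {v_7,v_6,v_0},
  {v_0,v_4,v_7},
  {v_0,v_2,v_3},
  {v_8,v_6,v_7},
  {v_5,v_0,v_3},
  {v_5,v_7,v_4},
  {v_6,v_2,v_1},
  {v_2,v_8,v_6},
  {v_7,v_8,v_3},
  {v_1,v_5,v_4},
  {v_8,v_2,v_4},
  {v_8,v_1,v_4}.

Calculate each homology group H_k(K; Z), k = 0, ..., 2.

H_0 ≅ Z,  H_1 ≅ Z ⊕ Z/2Z,  H_2 = 0.

Take the total order v_0 < v_1 < v_2 < v_3 < v_4 < v_5 < v_6 < v_7 < v_8 on the vertex set. Then K (dimension 2) consists of the simplices:

  0-simplices (9): [v_0], [v_1], [v_2], [v_3], [v_4], [v_5], [v_6], [v_7], [v_8]
  1-simplices (27): (27 of them)
  2-simplices (18): (18 of them)

giving chain groups C_0 ≅ Z^9, C_1 ≅ Z^27, C_2 ≅ Z^18.

The boundary map ∂_1: C_1 → C_0 sends each edge [p,q] (with p < q) to q − p.
This gives a 9×27 integer matrix of rank 8; reducing to Smith normal form yields diagonal entries (1,1,1,1,1,1,1,1).

Boundary ∂_2: C_2 → C_1 sends each 2-simplex [p,q,r] to [q,r] − [p,r] + [p,q]. For instance
  ∂[v_2,v_6,v_8] = [v_6,v_8] − [v_2,v_8] + [v_2,v_6],
  ∂[v_1,v_5,v_6] = [v_5,v_6] − [v_1,v_6] + [v_1,v_5].
The resulting 27×18 matrix has rank 18, and its Smith normal form has invariant factors (1,1,1,1,1,1,1,1,1,1,1,1,1,1,1,1,1,2).

Reading off H_k = ker ∂_k / im ∂_{k+1}:

  H_0: rank C_0 − rank ∂_1 = 9 − 8 = 1, and the invariant factors of ∂_1 are all 1, so H_0 = Z.
  H_1: rank ker ∂_1 − rank ∂_2 = (27 − 8) − 18 = 1, and ∂_2 has invariant factor 2 > 1, so H_1 = Z ⊕ Z/2Z.
  H_2: rank ker ∂_2 − rank ∂_3 = (18 − 18) − 0 = 0, and there is no ∂_3, so H_2 = 0.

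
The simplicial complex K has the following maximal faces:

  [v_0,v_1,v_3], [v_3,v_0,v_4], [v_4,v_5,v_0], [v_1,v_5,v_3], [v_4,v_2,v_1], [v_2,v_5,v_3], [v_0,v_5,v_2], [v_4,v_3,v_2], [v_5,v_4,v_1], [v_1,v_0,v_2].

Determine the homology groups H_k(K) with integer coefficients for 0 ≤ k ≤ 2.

K has 6 vertices, 15 edges, 10 triangles.
rank ∂_0 = 0, rank ∂_1 = 5 ⇒ b_0 = 6 − 0 − 5 = 1; all invariant factors of ∂_1 are 1 so no torsion. So H_0 = Z.
rank ∂_1 = 5, rank ∂_2 = 10 ⇒ b_1 = 15 − 5 − 10 = 0; ∂_2 has invariant factor(s) [2] giving torsion. So H_1 = Z/2Z.
rank ∂_2 = 10, rank ∂_3 = 0 ⇒ b_2 = 10 − 10 − 0 = 0. So H_2 = 0.

H_0 = Z,  H_1 = Z/2Z,  H_2 = 0.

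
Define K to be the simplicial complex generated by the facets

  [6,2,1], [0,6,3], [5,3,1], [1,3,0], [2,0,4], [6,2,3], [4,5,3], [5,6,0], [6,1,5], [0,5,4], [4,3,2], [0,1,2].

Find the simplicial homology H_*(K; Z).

H_0 ≅ Z,  H_1 ≅ Z/2,  H_2 = 0.

Fix the vertex order 0 < 1 < 2 < 3 < 4 < 5 < 6 and write every simplex with vertices in increasing order. Then dim K = 2 and the simplices of K are:

  0-simplices (7): [0], [1], [2], [3], [4], [5], [6]
  1-simplices (18): [0,1], [0,2], [0,3], [0,4], [0,5], [0,6], [1,2], [1,3], [1,5], [1,6], [2,3], [2,4], [2,6], [3,4], [3,5], [3,6], [4,5], [5,6]
  2-simplices (12): [0,1,2], [0,1,3], [0,2,4], [0,3,6], [0,4,5], [0,5,6], [1,2,6], [1,3,5], [1,5,6], [2,3,4], [2,3,6], [3,4,5]

so the chain groups are C_0 ≅ Z^7, C_1 ≅ Z^18, C_2 ≅ Z^12.

Boundary ∂_1: C_1 → C_0 is given by ∂[p,q] = [q] − [p].
As a 7×18 matrix over Z this has rank 6, with invariant factors (1,1,1,1,1,1).

Boundary ∂_2: C_2 → C_1 maps a triangle to the signed sum of its edges. For instance
  ∂[0,5,6] = [5,6] − [0,6] + [0,5],
  ∂[2,3,4] = [3,4] − [2,4] + [2,3].
The 18×12 boundary matrix has rank 12 and Smith normal form diag(1,1,1,1,1,1,1,1,1,1,1,2).

From H_k ≅ ker(∂_k) / im(∂_{k+1}) we obtain:

  H_0: rank C_0 − rank ∂_1 = 7 − 6 = 1, and the invariant factors of ∂_1 are all 1, so H_0 = Z.
  H_1: rank ker ∂_1 − rank ∂_2 = (18 − 6) − 12 = 0, and ∂_2 has invariant factor 2 > 1, so H_1 = Z/2.
  H_2: rank ker ∂_2 − rank ∂_3 = (12 − 12) − 0 = 0, and there is no ∂_3, so H_2 = 0.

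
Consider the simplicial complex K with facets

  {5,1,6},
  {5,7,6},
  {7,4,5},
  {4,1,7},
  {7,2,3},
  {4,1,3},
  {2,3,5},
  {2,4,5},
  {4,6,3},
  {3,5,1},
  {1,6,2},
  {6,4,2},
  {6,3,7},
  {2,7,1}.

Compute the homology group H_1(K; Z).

H_1 = Z^2.

Fix the vertex order 1 < 2 < 3 < 4 < 5 < 6 < 7 and write every simplex with vertices in increasing order. Then dim K = 2 and the simplices of K are:

  0-simplices (7): [1], [2], [3], [4], [5], [6], [7]
  1-simplices (21): [1,2], [1,3], [1,4], [1,5], [1,6], [1,7], [2,3], [2,4], [2,5], [2,6], [2,7], [3,4], [3,5], [3,6], [3,7], [4,5], [4,6], [4,7], [5,6], [5,7], [6,7]
  2-simplices (14): [1,2,6], [1,2,7], [1,3,4], [1,3,5], [1,4,7], [1,5,6], [2,3,5], [2,3,7], [2,4,5], [2,4,6], [3,4,6], [3,6,7], [4,5,7], [5,6,7]

so the chain groups are C_0 ≅ Z^7, C_1 ≅ Z^21, C_2 ≅ Z^14.

The boundary map ∂_1: C_1 → C_0 is given by ∂[p,q] = [q] − [p]. For instance
  ∂[1,5] = [5] − [1].
The 7×21 boundary matrix has rank 6 and Smith normal form diag(1,1,1,1,1,1).

Boundary ∂_2: C_2 → C_1 sends each 2-simplex [p,q,r] to [q,r] − [p,r] + [p,q]. For instance
  ∂[2,4,6] = [4,6] − [2,6] + [2,4],
  ∂[2,4,5] = [4,5] − [2,5] + [2,4].
The resulting 21×14 matrix has rank 13, and its Smith normal form has invariant factors (1,1,1,1,1,1,1,1,1,1,1,1,1).

From H_k ≅ ker(∂_k) / im(∂_{k+1}) we obtain:

  H_1: rank ker ∂_1 − rank ∂_2 = (21 − 6) − 13 = 2, and the invariant factors of ∂_2 are all 1, so H_1 = Z^2.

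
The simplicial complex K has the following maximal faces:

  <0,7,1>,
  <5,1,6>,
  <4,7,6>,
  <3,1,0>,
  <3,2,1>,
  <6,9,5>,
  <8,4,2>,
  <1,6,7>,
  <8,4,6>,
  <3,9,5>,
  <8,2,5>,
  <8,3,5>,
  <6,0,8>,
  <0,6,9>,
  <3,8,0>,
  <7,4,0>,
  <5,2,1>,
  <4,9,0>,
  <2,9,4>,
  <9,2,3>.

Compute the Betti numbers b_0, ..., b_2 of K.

b_0 = 1, b_1 = 1, b_2 = 0.

Order the vertices as 0 < 1 < 2 < 3 < 4 < 5 < 6 < 7 < 8 < 9. Listing each simplex with vertices in this order, K has dimension 2 with simplices:

  0-simplices (10): [0], [1], [2], [3], [4], [5], [6], [7], [8], [9]
  1-simplices (30): (30 of them)
  2-simplices (20): (20 of them)

so the chain groups are C_0 ≅ Z^10, C_1 ≅ Z^30, C_2 ≅ Z^20.

Boundary ∂_1: C_1 → C_0 sends each edge [p,q] (with p < q) to q − p. For instance
  ∂[3,5] = [5] − [3].
The 10×30 boundary matrix has rank 9 and Smith normal form diag(1,1,1,1,1,1,1,1,1).

∂_2: C_2 → C_1 maps a triangle to the signed sum of its edges. For instance
  ∂[0,4,9] = [4,9] − [0,9] + [0,4],
  ∂[4,6,8] = [6,8] − [4,8] + [4,6].
As a 30×20 matrix over Z this has rank 20, with invariant factors (1,1,1,1,1,1,1,1,1,1,1,1,1,1,1,1,1,1,1,2).

Now H_k = ker ∂_k / im ∂_{k+1}, so:

  H_0: rank C_0 − rank ∂_1 = 10 − 9 = 1, and the invariant factors of ∂_1 are all 1, so H_0 ≅ Z.
  H_1: rank ker ∂_1 − rank ∂_2 = (30 − 9) − 20 = 1, and ∂_2 has invariant factor 2 > 1, so H_1 ≅ Z ⊕ Z/2.
  H_2: rank ker ∂_2 − rank ∂_3 = (20 − 20) − 0 = 0, and there is no ∂_3, so H_2 ≅ 0.

Hence the Betti numbers are b_0 = 1, b_1 = 1, b_2 = 0.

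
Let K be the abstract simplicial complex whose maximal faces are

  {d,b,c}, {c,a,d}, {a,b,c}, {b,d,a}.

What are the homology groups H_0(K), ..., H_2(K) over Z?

H_0 ≅ Z,  H_1 = 0,  H_2 ≅ Z.

Fix the vertex order a < b < c < d and write every simplex with vertices in increasing order. Then dim K = 2 and the simplices of K are:

  0-simplices (4): a, b, c, d
  1-simplices (6): ab, ac, ad, bc, bd, cd
  2-simplices (4): abc, abd, acd, bcd

giving chain groups C_0 ≅ Z^4, C_1 ≅ Z^6, C_2 ≅ Z^4.

The boundary map ∂_1: C_1 → C_0 sends each edge [p,q] (with p < q) to q − p. For instance
  ∂bd = d − b.
The resulting 4×6 matrix has rank 3, and its Smith normal form has invariant factors (1,1,1).

Boundary ∂_2: C_2 → C_1 sends each 2-simplex [p,q,r] to [q,r] − [p,r] + [p,q]. For instance
  ∂abd = bd − ad + ab,
  ∂acd = cd − ad + ac.
The resulting 6×4 matrix has rank 3, and its Smith normal form has invariant factors (1,1,1).

Computing H_k = (kernel of ∂_k) / (image of ∂_{k+1}):

  H_0: rank C_0 − rank ∂_1 = 4 − 3 = 1, and the invariant factors of ∂_1 are all 1, so H_0 ≅ Z.
  H_1: rank ker ∂_1 − rank ∂_2 = (6 − 3) − 3 = 0, and the invariant factors of ∂_2 are all 1, so H_1 ≅ 0.
  H_2: rank ker ∂_2 − rank ∂_3 = (4 − 3) − 0 = 1, and there is no ∂_3, so H_2 ≅ Z.

(K is a triangulation of the 2-sphere S^2.)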